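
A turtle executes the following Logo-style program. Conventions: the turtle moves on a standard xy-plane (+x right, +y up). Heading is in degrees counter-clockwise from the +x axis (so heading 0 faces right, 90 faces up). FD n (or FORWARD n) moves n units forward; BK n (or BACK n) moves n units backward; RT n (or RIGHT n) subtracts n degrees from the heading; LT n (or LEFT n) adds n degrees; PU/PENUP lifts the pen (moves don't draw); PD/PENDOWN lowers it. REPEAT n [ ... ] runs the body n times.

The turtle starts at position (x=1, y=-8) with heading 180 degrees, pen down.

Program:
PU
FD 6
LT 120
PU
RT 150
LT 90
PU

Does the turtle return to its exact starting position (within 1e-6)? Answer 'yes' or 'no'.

Answer: no

Derivation:
Executing turtle program step by step:
Start: pos=(1,-8), heading=180, pen down
PU: pen up
FD 6: (1,-8) -> (-5,-8) [heading=180, move]
LT 120: heading 180 -> 300
PU: pen up
RT 150: heading 300 -> 150
LT 90: heading 150 -> 240
PU: pen up
Final: pos=(-5,-8), heading=240, 0 segment(s) drawn

Start position: (1, -8)
Final position: (-5, -8)
Distance = 6; >= 1e-6 -> NOT closed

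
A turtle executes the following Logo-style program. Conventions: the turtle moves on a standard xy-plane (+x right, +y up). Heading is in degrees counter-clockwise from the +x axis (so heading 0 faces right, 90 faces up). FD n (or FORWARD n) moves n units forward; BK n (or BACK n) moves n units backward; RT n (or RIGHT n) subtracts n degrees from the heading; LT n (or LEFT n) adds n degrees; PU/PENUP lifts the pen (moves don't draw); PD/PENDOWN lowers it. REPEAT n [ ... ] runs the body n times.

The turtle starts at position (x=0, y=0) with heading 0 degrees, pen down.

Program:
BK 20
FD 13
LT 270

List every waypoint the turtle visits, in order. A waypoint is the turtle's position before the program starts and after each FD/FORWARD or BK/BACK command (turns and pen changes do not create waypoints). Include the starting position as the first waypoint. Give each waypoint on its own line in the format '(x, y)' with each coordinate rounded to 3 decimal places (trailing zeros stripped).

Answer: (0, 0)
(-20, 0)
(-7, 0)

Derivation:
Executing turtle program step by step:
Start: pos=(0,0), heading=0, pen down
BK 20: (0,0) -> (-20,0) [heading=0, draw]
FD 13: (-20,0) -> (-7,0) [heading=0, draw]
LT 270: heading 0 -> 270
Final: pos=(-7,0), heading=270, 2 segment(s) drawn
Waypoints (3 total):
(0, 0)
(-20, 0)
(-7, 0)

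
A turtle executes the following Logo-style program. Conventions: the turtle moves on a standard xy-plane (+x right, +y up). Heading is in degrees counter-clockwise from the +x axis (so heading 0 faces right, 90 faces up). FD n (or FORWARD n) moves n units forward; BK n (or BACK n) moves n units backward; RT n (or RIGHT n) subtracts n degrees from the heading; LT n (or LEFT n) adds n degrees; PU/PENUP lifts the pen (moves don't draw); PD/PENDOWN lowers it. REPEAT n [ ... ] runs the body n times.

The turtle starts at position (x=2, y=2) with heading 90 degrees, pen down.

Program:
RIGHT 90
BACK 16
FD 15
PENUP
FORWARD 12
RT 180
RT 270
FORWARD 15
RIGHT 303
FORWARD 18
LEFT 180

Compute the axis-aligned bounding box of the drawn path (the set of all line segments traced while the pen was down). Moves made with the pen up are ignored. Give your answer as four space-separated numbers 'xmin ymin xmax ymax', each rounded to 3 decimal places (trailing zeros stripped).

Answer: -14 2 2 2

Derivation:
Executing turtle program step by step:
Start: pos=(2,2), heading=90, pen down
RT 90: heading 90 -> 0
BK 16: (2,2) -> (-14,2) [heading=0, draw]
FD 15: (-14,2) -> (1,2) [heading=0, draw]
PU: pen up
FD 12: (1,2) -> (13,2) [heading=0, move]
RT 180: heading 0 -> 180
RT 270: heading 180 -> 270
FD 15: (13,2) -> (13,-13) [heading=270, move]
RT 303: heading 270 -> 327
FD 18: (13,-13) -> (28.096,-22.804) [heading=327, move]
LT 180: heading 327 -> 147
Final: pos=(28.096,-22.804), heading=147, 2 segment(s) drawn

Segment endpoints: x in {-14, 1, 2}, y in {2}
xmin=-14, ymin=2, xmax=2, ymax=2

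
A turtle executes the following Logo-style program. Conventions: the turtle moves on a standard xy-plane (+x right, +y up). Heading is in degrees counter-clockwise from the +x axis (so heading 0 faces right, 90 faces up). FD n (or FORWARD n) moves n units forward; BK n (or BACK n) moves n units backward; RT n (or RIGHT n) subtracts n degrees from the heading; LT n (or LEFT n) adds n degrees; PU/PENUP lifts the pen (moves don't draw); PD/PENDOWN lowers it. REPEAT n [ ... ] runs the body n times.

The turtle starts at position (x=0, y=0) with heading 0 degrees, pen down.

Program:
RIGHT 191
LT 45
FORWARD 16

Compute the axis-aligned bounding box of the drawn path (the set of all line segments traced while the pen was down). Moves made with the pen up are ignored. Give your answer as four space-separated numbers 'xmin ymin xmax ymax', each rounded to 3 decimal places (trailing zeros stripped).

Executing turtle program step by step:
Start: pos=(0,0), heading=0, pen down
RT 191: heading 0 -> 169
LT 45: heading 169 -> 214
FD 16: (0,0) -> (-13.265,-8.947) [heading=214, draw]
Final: pos=(-13.265,-8.947), heading=214, 1 segment(s) drawn

Segment endpoints: x in {-13.265, 0}, y in {-8.947, 0}
xmin=-13.265, ymin=-8.947, xmax=0, ymax=0

Answer: -13.265 -8.947 0 0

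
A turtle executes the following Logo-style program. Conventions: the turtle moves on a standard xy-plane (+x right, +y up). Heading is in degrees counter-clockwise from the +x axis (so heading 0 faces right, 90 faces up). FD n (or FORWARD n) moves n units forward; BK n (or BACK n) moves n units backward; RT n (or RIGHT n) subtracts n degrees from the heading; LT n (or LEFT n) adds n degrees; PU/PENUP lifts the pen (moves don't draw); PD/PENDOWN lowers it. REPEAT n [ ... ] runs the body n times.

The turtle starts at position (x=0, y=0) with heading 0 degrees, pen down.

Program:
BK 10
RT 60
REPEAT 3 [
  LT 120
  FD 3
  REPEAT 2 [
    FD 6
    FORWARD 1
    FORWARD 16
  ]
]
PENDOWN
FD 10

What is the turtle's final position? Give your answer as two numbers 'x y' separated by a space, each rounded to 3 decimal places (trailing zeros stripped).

Executing turtle program step by step:
Start: pos=(0,0), heading=0, pen down
BK 10: (0,0) -> (-10,0) [heading=0, draw]
RT 60: heading 0 -> 300
REPEAT 3 [
  -- iteration 1/3 --
  LT 120: heading 300 -> 60
  FD 3: (-10,0) -> (-8.5,2.598) [heading=60, draw]
  REPEAT 2 [
    -- iteration 1/2 --
    FD 6: (-8.5,2.598) -> (-5.5,7.794) [heading=60, draw]
    FD 1: (-5.5,7.794) -> (-5,8.66) [heading=60, draw]
    FD 16: (-5,8.66) -> (3,22.517) [heading=60, draw]
    -- iteration 2/2 --
    FD 6: (3,22.517) -> (6,27.713) [heading=60, draw]
    FD 1: (6,27.713) -> (6.5,28.579) [heading=60, draw]
    FD 16: (6.5,28.579) -> (14.5,42.435) [heading=60, draw]
  ]
  -- iteration 2/3 --
  LT 120: heading 60 -> 180
  FD 3: (14.5,42.435) -> (11.5,42.435) [heading=180, draw]
  REPEAT 2 [
    -- iteration 1/2 --
    FD 6: (11.5,42.435) -> (5.5,42.435) [heading=180, draw]
    FD 1: (5.5,42.435) -> (4.5,42.435) [heading=180, draw]
    FD 16: (4.5,42.435) -> (-11.5,42.435) [heading=180, draw]
    -- iteration 2/2 --
    FD 6: (-11.5,42.435) -> (-17.5,42.435) [heading=180, draw]
    FD 1: (-17.5,42.435) -> (-18.5,42.435) [heading=180, draw]
    FD 16: (-18.5,42.435) -> (-34.5,42.435) [heading=180, draw]
  ]
  -- iteration 3/3 --
  LT 120: heading 180 -> 300
  FD 3: (-34.5,42.435) -> (-33,39.837) [heading=300, draw]
  REPEAT 2 [
    -- iteration 1/2 --
    FD 6: (-33,39.837) -> (-30,34.641) [heading=300, draw]
    FD 1: (-30,34.641) -> (-29.5,33.775) [heading=300, draw]
    FD 16: (-29.5,33.775) -> (-21.5,19.919) [heading=300, draw]
    -- iteration 2/2 --
    FD 6: (-21.5,19.919) -> (-18.5,14.722) [heading=300, draw]
    FD 1: (-18.5,14.722) -> (-18,13.856) [heading=300, draw]
    FD 16: (-18,13.856) -> (-10,0) [heading=300, draw]
  ]
]
PD: pen down
FD 10: (-10,0) -> (-5,-8.66) [heading=300, draw]
Final: pos=(-5,-8.66), heading=300, 23 segment(s) drawn

Answer: -5 -8.66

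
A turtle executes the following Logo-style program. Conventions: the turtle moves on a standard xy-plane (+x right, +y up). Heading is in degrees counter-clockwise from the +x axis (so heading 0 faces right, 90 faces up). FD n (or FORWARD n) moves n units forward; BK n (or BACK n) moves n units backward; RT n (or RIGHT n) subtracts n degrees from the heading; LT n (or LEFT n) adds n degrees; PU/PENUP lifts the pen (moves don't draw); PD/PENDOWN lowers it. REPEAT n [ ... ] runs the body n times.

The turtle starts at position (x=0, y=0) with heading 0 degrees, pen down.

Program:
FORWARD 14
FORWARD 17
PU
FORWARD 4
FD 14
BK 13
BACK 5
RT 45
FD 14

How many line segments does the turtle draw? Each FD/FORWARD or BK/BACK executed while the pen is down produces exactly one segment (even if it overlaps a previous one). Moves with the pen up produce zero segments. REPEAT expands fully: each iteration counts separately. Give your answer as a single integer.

Answer: 2

Derivation:
Executing turtle program step by step:
Start: pos=(0,0), heading=0, pen down
FD 14: (0,0) -> (14,0) [heading=0, draw]
FD 17: (14,0) -> (31,0) [heading=0, draw]
PU: pen up
FD 4: (31,0) -> (35,0) [heading=0, move]
FD 14: (35,0) -> (49,0) [heading=0, move]
BK 13: (49,0) -> (36,0) [heading=0, move]
BK 5: (36,0) -> (31,0) [heading=0, move]
RT 45: heading 0 -> 315
FD 14: (31,0) -> (40.899,-9.899) [heading=315, move]
Final: pos=(40.899,-9.899), heading=315, 2 segment(s) drawn
Segments drawn: 2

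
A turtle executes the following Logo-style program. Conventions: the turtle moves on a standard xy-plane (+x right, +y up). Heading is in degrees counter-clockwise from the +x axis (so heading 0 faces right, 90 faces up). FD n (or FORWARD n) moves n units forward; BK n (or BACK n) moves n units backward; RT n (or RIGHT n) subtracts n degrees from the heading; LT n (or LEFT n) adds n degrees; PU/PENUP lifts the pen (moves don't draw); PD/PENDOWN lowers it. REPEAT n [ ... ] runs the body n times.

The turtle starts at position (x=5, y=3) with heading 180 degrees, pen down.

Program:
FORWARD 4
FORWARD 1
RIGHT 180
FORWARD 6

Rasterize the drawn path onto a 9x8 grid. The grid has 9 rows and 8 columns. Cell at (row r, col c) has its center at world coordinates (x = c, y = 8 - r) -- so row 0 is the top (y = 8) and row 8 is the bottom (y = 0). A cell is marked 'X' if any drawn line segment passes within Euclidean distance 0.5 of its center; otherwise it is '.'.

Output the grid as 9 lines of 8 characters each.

Segment 0: (5,3) -> (1,3)
Segment 1: (1,3) -> (0,3)
Segment 2: (0,3) -> (6,3)

Answer: ........
........
........
........
........
XXXXXXX.
........
........
........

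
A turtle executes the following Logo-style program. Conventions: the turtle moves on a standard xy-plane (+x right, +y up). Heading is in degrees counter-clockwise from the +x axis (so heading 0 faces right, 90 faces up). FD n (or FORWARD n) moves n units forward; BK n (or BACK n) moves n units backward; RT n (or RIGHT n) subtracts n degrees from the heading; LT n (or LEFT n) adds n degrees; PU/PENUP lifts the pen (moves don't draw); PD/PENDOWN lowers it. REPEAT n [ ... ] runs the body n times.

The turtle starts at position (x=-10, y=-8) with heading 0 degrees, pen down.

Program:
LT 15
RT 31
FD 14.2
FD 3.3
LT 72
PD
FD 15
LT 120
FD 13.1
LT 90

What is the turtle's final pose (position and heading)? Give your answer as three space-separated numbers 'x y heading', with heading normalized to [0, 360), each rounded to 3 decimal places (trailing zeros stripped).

Answer: 2.142 0.526 266

Derivation:
Executing turtle program step by step:
Start: pos=(-10,-8), heading=0, pen down
LT 15: heading 0 -> 15
RT 31: heading 15 -> 344
FD 14.2: (-10,-8) -> (3.65,-11.914) [heading=344, draw]
FD 3.3: (3.65,-11.914) -> (6.822,-12.824) [heading=344, draw]
LT 72: heading 344 -> 56
PD: pen down
FD 15: (6.822,-12.824) -> (15.21,-0.388) [heading=56, draw]
LT 120: heading 56 -> 176
FD 13.1: (15.21,-0.388) -> (2.142,0.526) [heading=176, draw]
LT 90: heading 176 -> 266
Final: pos=(2.142,0.526), heading=266, 4 segment(s) drawn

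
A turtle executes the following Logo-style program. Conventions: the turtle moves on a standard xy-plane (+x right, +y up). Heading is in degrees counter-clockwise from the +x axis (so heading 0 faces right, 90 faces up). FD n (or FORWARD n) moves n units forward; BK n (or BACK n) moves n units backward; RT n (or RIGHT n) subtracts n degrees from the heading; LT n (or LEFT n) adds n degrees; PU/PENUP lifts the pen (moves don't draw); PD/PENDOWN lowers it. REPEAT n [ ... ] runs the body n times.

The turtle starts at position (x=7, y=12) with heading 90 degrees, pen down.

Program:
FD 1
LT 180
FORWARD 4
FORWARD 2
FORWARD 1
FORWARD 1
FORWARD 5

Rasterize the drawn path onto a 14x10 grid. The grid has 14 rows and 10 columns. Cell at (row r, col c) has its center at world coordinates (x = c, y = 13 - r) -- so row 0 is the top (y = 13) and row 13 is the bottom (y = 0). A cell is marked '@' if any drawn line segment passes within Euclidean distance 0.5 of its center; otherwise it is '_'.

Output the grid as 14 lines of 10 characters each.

Segment 0: (7,12) -> (7,13)
Segment 1: (7,13) -> (7,9)
Segment 2: (7,9) -> (7,7)
Segment 3: (7,7) -> (7,6)
Segment 4: (7,6) -> (7,5)
Segment 5: (7,5) -> (7,0)

Answer: _______@__
_______@__
_______@__
_______@__
_______@__
_______@__
_______@__
_______@__
_______@__
_______@__
_______@__
_______@__
_______@__
_______@__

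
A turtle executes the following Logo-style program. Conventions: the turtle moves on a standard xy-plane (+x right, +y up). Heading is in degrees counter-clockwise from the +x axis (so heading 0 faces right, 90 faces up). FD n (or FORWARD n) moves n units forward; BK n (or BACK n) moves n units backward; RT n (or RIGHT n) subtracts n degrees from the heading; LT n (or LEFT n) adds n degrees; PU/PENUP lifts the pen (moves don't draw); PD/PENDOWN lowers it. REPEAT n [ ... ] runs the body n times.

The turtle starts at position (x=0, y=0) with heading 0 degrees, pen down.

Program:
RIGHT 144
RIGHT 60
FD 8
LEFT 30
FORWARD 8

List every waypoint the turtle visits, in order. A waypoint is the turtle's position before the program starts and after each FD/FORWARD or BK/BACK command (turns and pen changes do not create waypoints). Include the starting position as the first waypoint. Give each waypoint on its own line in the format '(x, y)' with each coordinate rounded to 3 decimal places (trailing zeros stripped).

Answer: (0, 0)
(-7.308, 3.254)
(-15.265, 2.418)

Derivation:
Executing turtle program step by step:
Start: pos=(0,0), heading=0, pen down
RT 144: heading 0 -> 216
RT 60: heading 216 -> 156
FD 8: (0,0) -> (-7.308,3.254) [heading=156, draw]
LT 30: heading 156 -> 186
FD 8: (-7.308,3.254) -> (-15.265,2.418) [heading=186, draw]
Final: pos=(-15.265,2.418), heading=186, 2 segment(s) drawn
Waypoints (3 total):
(0, 0)
(-7.308, 3.254)
(-15.265, 2.418)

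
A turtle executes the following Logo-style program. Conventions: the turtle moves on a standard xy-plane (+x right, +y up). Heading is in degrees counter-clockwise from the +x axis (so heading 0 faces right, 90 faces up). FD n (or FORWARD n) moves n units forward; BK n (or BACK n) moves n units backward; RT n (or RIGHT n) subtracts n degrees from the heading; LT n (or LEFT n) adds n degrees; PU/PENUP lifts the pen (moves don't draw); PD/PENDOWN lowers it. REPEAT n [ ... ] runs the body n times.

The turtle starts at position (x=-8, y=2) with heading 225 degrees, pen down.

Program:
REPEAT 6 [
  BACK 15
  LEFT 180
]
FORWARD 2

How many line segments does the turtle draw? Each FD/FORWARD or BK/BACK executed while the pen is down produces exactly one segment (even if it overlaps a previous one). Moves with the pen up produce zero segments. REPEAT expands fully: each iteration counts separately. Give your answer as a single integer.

Answer: 7

Derivation:
Executing turtle program step by step:
Start: pos=(-8,2), heading=225, pen down
REPEAT 6 [
  -- iteration 1/6 --
  BK 15: (-8,2) -> (2.607,12.607) [heading=225, draw]
  LT 180: heading 225 -> 45
  -- iteration 2/6 --
  BK 15: (2.607,12.607) -> (-8,2) [heading=45, draw]
  LT 180: heading 45 -> 225
  -- iteration 3/6 --
  BK 15: (-8,2) -> (2.607,12.607) [heading=225, draw]
  LT 180: heading 225 -> 45
  -- iteration 4/6 --
  BK 15: (2.607,12.607) -> (-8,2) [heading=45, draw]
  LT 180: heading 45 -> 225
  -- iteration 5/6 --
  BK 15: (-8,2) -> (2.607,12.607) [heading=225, draw]
  LT 180: heading 225 -> 45
  -- iteration 6/6 --
  BK 15: (2.607,12.607) -> (-8,2) [heading=45, draw]
  LT 180: heading 45 -> 225
]
FD 2: (-8,2) -> (-9.414,0.586) [heading=225, draw]
Final: pos=(-9.414,0.586), heading=225, 7 segment(s) drawn
Segments drawn: 7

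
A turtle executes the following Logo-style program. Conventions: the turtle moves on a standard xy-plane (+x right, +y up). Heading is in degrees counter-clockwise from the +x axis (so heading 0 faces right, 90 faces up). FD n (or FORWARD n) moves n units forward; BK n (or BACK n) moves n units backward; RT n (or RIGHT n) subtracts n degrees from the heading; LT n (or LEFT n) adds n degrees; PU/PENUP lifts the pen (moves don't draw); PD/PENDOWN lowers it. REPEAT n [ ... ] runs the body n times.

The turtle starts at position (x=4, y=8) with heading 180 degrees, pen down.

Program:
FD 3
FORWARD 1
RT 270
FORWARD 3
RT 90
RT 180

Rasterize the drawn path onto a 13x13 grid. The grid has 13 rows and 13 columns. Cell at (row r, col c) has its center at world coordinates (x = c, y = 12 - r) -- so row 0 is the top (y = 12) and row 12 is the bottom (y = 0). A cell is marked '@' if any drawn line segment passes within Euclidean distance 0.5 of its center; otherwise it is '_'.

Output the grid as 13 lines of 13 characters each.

Answer: _____________
_____________
_____________
_____________
@@@@@________
@____________
@____________
@____________
_____________
_____________
_____________
_____________
_____________

Derivation:
Segment 0: (4,8) -> (1,8)
Segment 1: (1,8) -> (0,8)
Segment 2: (0,8) -> (0,5)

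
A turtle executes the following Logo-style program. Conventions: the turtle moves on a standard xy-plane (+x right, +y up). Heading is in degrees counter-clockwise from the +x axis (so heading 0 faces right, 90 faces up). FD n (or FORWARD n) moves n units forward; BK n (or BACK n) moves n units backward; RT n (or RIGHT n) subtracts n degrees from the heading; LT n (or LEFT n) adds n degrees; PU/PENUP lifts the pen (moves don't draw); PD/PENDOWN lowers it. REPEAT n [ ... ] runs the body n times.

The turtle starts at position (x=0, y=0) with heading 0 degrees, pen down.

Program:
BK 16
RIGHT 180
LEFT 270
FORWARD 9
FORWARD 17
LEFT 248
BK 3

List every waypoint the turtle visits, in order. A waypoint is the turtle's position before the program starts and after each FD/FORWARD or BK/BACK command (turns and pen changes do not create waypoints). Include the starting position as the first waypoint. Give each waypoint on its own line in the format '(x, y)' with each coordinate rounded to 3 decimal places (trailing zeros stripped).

Executing turtle program step by step:
Start: pos=(0,0), heading=0, pen down
BK 16: (0,0) -> (-16,0) [heading=0, draw]
RT 180: heading 0 -> 180
LT 270: heading 180 -> 90
FD 9: (-16,0) -> (-16,9) [heading=90, draw]
FD 17: (-16,9) -> (-16,26) [heading=90, draw]
LT 248: heading 90 -> 338
BK 3: (-16,26) -> (-18.782,27.124) [heading=338, draw]
Final: pos=(-18.782,27.124), heading=338, 4 segment(s) drawn
Waypoints (5 total):
(0, 0)
(-16, 0)
(-16, 9)
(-16, 26)
(-18.782, 27.124)

Answer: (0, 0)
(-16, 0)
(-16, 9)
(-16, 26)
(-18.782, 27.124)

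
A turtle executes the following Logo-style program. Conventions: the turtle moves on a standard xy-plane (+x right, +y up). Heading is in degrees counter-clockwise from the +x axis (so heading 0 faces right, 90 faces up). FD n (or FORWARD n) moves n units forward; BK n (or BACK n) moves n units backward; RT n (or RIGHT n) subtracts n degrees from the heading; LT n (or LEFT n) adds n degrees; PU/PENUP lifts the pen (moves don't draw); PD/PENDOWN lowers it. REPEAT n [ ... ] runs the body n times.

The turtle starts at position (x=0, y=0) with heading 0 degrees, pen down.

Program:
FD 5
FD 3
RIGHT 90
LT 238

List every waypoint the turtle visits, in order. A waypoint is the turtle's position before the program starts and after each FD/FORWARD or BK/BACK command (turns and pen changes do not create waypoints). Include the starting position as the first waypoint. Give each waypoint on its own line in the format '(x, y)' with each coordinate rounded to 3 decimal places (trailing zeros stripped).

Answer: (0, 0)
(5, 0)
(8, 0)

Derivation:
Executing turtle program step by step:
Start: pos=(0,0), heading=0, pen down
FD 5: (0,0) -> (5,0) [heading=0, draw]
FD 3: (5,0) -> (8,0) [heading=0, draw]
RT 90: heading 0 -> 270
LT 238: heading 270 -> 148
Final: pos=(8,0), heading=148, 2 segment(s) drawn
Waypoints (3 total):
(0, 0)
(5, 0)
(8, 0)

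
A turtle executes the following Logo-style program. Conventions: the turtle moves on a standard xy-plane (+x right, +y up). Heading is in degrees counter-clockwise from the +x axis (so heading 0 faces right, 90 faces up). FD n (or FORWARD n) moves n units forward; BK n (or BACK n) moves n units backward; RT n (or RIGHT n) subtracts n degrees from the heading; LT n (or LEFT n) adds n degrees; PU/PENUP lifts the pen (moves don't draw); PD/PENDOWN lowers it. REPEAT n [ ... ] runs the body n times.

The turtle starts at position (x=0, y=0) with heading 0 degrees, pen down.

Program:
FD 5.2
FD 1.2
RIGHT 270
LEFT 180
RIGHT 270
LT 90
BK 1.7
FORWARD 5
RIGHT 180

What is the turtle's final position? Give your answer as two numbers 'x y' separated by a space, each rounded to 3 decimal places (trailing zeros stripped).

Executing turtle program step by step:
Start: pos=(0,0), heading=0, pen down
FD 5.2: (0,0) -> (5.2,0) [heading=0, draw]
FD 1.2: (5.2,0) -> (6.4,0) [heading=0, draw]
RT 270: heading 0 -> 90
LT 180: heading 90 -> 270
RT 270: heading 270 -> 0
LT 90: heading 0 -> 90
BK 1.7: (6.4,0) -> (6.4,-1.7) [heading=90, draw]
FD 5: (6.4,-1.7) -> (6.4,3.3) [heading=90, draw]
RT 180: heading 90 -> 270
Final: pos=(6.4,3.3), heading=270, 4 segment(s) drawn

Answer: 6.4 3.3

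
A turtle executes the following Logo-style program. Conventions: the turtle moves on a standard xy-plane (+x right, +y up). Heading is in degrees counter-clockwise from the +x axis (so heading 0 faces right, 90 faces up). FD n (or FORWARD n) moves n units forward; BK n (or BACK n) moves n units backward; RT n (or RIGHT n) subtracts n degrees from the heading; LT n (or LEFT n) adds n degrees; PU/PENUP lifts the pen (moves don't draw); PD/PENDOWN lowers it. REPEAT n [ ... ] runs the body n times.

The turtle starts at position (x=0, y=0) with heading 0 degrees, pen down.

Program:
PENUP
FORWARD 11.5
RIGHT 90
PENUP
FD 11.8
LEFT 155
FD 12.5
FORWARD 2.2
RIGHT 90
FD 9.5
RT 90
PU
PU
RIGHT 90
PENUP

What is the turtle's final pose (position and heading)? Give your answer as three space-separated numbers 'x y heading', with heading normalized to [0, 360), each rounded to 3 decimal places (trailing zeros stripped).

Answer: 26.322 -2.492 155

Derivation:
Executing turtle program step by step:
Start: pos=(0,0), heading=0, pen down
PU: pen up
FD 11.5: (0,0) -> (11.5,0) [heading=0, move]
RT 90: heading 0 -> 270
PU: pen up
FD 11.8: (11.5,0) -> (11.5,-11.8) [heading=270, move]
LT 155: heading 270 -> 65
FD 12.5: (11.5,-11.8) -> (16.783,-0.471) [heading=65, move]
FD 2.2: (16.783,-0.471) -> (17.712,1.523) [heading=65, move]
RT 90: heading 65 -> 335
FD 9.5: (17.712,1.523) -> (26.322,-2.492) [heading=335, move]
RT 90: heading 335 -> 245
PU: pen up
PU: pen up
RT 90: heading 245 -> 155
PU: pen up
Final: pos=(26.322,-2.492), heading=155, 0 segment(s) drawn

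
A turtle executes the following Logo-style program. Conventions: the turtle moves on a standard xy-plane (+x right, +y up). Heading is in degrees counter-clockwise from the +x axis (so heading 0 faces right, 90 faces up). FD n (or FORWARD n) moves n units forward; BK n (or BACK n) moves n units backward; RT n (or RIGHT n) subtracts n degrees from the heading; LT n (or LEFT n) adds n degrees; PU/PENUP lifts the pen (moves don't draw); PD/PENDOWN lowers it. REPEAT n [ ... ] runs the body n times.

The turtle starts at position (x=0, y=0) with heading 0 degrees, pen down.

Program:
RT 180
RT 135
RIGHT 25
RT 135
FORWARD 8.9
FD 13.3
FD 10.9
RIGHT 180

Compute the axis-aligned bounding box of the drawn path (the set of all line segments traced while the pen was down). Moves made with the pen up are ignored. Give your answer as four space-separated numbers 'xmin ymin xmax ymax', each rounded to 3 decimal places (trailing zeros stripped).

Executing turtle program step by step:
Start: pos=(0,0), heading=0, pen down
RT 180: heading 0 -> 180
RT 135: heading 180 -> 45
RT 25: heading 45 -> 20
RT 135: heading 20 -> 245
FD 8.9: (0,0) -> (-3.761,-8.066) [heading=245, draw]
FD 13.3: (-3.761,-8.066) -> (-9.382,-20.12) [heading=245, draw]
FD 10.9: (-9.382,-20.12) -> (-13.989,-29.999) [heading=245, draw]
RT 180: heading 245 -> 65
Final: pos=(-13.989,-29.999), heading=65, 3 segment(s) drawn

Segment endpoints: x in {-13.989, -9.382, -3.761, 0}, y in {-29.999, -20.12, -8.066, 0}
xmin=-13.989, ymin=-29.999, xmax=0, ymax=0

Answer: -13.989 -29.999 0 0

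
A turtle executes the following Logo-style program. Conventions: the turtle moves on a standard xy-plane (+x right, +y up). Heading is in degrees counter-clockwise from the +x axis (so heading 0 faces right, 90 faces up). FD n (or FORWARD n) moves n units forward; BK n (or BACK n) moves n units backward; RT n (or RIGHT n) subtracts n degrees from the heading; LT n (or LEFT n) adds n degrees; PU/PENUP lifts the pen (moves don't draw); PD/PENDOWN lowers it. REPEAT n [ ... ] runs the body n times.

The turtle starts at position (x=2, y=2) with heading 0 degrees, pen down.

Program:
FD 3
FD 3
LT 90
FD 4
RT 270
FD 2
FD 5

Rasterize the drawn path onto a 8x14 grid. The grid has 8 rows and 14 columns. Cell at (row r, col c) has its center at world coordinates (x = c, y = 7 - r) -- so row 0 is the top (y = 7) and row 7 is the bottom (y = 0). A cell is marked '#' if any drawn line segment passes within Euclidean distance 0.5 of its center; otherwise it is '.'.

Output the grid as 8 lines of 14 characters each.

Segment 0: (2,2) -> (5,2)
Segment 1: (5,2) -> (8,2)
Segment 2: (8,2) -> (8,6)
Segment 3: (8,6) -> (6,6)
Segment 4: (6,6) -> (1,6)

Answer: ..............
.########.....
........#.....
........#.....
........#.....
..#######.....
..............
..............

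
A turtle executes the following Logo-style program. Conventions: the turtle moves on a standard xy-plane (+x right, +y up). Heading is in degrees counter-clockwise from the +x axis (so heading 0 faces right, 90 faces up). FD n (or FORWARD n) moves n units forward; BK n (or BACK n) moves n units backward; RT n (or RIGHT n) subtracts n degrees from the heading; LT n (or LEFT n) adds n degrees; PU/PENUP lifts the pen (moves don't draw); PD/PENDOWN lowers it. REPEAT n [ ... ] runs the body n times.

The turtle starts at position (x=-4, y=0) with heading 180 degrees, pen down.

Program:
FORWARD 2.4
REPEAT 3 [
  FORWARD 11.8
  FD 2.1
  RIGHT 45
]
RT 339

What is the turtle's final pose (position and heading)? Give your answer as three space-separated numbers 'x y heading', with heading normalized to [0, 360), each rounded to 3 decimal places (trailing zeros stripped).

Executing turtle program step by step:
Start: pos=(-4,0), heading=180, pen down
FD 2.4: (-4,0) -> (-6.4,0) [heading=180, draw]
REPEAT 3 [
  -- iteration 1/3 --
  FD 11.8: (-6.4,0) -> (-18.2,0) [heading=180, draw]
  FD 2.1: (-18.2,0) -> (-20.3,0) [heading=180, draw]
  RT 45: heading 180 -> 135
  -- iteration 2/3 --
  FD 11.8: (-20.3,0) -> (-28.644,8.344) [heading=135, draw]
  FD 2.1: (-28.644,8.344) -> (-30.129,9.829) [heading=135, draw]
  RT 45: heading 135 -> 90
  -- iteration 3/3 --
  FD 11.8: (-30.129,9.829) -> (-30.129,21.629) [heading=90, draw]
  FD 2.1: (-30.129,21.629) -> (-30.129,23.729) [heading=90, draw]
  RT 45: heading 90 -> 45
]
RT 339: heading 45 -> 66
Final: pos=(-30.129,23.729), heading=66, 7 segment(s) drawn

Answer: -30.129 23.729 66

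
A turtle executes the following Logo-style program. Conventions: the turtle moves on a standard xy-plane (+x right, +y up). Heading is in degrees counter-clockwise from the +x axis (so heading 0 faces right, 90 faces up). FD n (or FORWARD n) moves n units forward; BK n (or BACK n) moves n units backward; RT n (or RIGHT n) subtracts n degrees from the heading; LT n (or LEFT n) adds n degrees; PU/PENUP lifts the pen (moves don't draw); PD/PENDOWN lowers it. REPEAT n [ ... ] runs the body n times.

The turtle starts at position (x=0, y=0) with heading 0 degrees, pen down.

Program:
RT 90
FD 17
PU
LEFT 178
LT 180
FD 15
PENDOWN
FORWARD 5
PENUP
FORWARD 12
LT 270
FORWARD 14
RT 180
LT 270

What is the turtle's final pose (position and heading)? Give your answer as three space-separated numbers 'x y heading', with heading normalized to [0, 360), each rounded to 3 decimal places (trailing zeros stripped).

Executing turtle program step by step:
Start: pos=(0,0), heading=0, pen down
RT 90: heading 0 -> 270
FD 17: (0,0) -> (0,-17) [heading=270, draw]
PU: pen up
LT 178: heading 270 -> 88
LT 180: heading 88 -> 268
FD 15: (0,-17) -> (-0.523,-31.991) [heading=268, move]
PD: pen down
FD 5: (-0.523,-31.991) -> (-0.698,-36.988) [heading=268, draw]
PU: pen up
FD 12: (-0.698,-36.988) -> (-1.117,-48.981) [heading=268, move]
LT 270: heading 268 -> 178
FD 14: (-1.117,-48.981) -> (-15.108,-48.492) [heading=178, move]
RT 180: heading 178 -> 358
LT 270: heading 358 -> 268
Final: pos=(-15.108,-48.492), heading=268, 2 segment(s) drawn

Answer: -15.108 -48.492 268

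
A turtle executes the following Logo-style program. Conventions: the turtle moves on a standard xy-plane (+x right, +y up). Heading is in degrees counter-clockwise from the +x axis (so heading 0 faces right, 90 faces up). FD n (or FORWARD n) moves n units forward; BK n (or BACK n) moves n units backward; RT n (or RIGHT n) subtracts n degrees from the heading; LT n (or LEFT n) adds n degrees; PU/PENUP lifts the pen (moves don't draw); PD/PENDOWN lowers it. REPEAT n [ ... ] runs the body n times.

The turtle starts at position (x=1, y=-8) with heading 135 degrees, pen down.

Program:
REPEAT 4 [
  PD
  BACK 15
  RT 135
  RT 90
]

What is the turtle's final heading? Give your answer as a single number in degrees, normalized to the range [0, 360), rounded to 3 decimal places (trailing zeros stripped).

Answer: 315

Derivation:
Executing turtle program step by step:
Start: pos=(1,-8), heading=135, pen down
REPEAT 4 [
  -- iteration 1/4 --
  PD: pen down
  BK 15: (1,-8) -> (11.607,-18.607) [heading=135, draw]
  RT 135: heading 135 -> 0
  RT 90: heading 0 -> 270
  -- iteration 2/4 --
  PD: pen down
  BK 15: (11.607,-18.607) -> (11.607,-3.607) [heading=270, draw]
  RT 135: heading 270 -> 135
  RT 90: heading 135 -> 45
  -- iteration 3/4 --
  PD: pen down
  BK 15: (11.607,-3.607) -> (1,-14.213) [heading=45, draw]
  RT 135: heading 45 -> 270
  RT 90: heading 270 -> 180
  -- iteration 4/4 --
  PD: pen down
  BK 15: (1,-14.213) -> (16,-14.213) [heading=180, draw]
  RT 135: heading 180 -> 45
  RT 90: heading 45 -> 315
]
Final: pos=(16,-14.213), heading=315, 4 segment(s) drawn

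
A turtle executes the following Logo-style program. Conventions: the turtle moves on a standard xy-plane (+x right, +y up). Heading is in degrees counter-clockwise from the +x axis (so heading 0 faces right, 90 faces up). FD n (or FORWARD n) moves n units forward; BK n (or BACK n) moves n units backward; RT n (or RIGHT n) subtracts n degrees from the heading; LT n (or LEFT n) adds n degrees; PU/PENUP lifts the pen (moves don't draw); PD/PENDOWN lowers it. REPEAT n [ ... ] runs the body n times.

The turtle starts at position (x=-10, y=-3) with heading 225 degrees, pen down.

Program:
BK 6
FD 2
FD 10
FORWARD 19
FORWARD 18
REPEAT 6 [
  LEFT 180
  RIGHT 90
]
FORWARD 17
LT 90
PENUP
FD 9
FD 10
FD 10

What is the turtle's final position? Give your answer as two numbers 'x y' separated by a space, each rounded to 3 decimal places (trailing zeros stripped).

Answer: -48.891 -0.879

Derivation:
Executing turtle program step by step:
Start: pos=(-10,-3), heading=225, pen down
BK 6: (-10,-3) -> (-5.757,1.243) [heading=225, draw]
FD 2: (-5.757,1.243) -> (-7.172,-0.172) [heading=225, draw]
FD 10: (-7.172,-0.172) -> (-14.243,-7.243) [heading=225, draw]
FD 19: (-14.243,-7.243) -> (-27.678,-20.678) [heading=225, draw]
FD 18: (-27.678,-20.678) -> (-40.406,-33.406) [heading=225, draw]
REPEAT 6 [
  -- iteration 1/6 --
  LT 180: heading 225 -> 45
  RT 90: heading 45 -> 315
  -- iteration 2/6 --
  LT 180: heading 315 -> 135
  RT 90: heading 135 -> 45
  -- iteration 3/6 --
  LT 180: heading 45 -> 225
  RT 90: heading 225 -> 135
  -- iteration 4/6 --
  LT 180: heading 135 -> 315
  RT 90: heading 315 -> 225
  -- iteration 5/6 --
  LT 180: heading 225 -> 45
  RT 90: heading 45 -> 315
  -- iteration 6/6 --
  LT 180: heading 315 -> 135
  RT 90: heading 135 -> 45
]
FD 17: (-40.406,-33.406) -> (-28.385,-21.385) [heading=45, draw]
LT 90: heading 45 -> 135
PU: pen up
FD 9: (-28.385,-21.385) -> (-34.749,-15.021) [heading=135, move]
FD 10: (-34.749,-15.021) -> (-41.82,-7.95) [heading=135, move]
FD 10: (-41.82,-7.95) -> (-48.891,-0.879) [heading=135, move]
Final: pos=(-48.891,-0.879), heading=135, 6 segment(s) drawn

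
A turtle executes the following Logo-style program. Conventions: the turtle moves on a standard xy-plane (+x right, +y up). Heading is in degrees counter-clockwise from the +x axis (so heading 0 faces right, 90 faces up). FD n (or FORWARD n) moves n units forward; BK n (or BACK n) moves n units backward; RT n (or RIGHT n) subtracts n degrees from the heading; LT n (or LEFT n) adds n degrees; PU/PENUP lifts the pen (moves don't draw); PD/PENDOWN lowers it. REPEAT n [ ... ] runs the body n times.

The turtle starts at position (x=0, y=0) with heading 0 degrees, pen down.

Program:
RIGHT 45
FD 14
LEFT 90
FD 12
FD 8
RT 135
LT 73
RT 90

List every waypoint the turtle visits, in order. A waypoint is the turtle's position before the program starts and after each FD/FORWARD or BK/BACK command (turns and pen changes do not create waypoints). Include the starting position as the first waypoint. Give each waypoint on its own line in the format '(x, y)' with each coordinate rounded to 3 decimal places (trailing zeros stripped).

Answer: (0, 0)
(9.899, -9.899)
(18.385, -1.414)
(24.042, 4.243)

Derivation:
Executing turtle program step by step:
Start: pos=(0,0), heading=0, pen down
RT 45: heading 0 -> 315
FD 14: (0,0) -> (9.899,-9.899) [heading=315, draw]
LT 90: heading 315 -> 45
FD 12: (9.899,-9.899) -> (18.385,-1.414) [heading=45, draw]
FD 8: (18.385,-1.414) -> (24.042,4.243) [heading=45, draw]
RT 135: heading 45 -> 270
LT 73: heading 270 -> 343
RT 90: heading 343 -> 253
Final: pos=(24.042,4.243), heading=253, 3 segment(s) drawn
Waypoints (4 total):
(0, 0)
(9.899, -9.899)
(18.385, -1.414)
(24.042, 4.243)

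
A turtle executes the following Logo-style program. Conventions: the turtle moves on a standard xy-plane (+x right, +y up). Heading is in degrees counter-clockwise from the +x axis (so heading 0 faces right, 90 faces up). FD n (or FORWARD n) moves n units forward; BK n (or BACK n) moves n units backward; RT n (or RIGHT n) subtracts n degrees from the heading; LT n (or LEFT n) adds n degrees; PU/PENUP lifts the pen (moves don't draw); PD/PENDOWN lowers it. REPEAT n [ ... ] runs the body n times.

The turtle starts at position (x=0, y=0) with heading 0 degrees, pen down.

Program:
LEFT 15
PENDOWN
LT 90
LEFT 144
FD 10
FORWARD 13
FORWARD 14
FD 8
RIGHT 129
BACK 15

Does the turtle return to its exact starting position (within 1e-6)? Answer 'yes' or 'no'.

Executing turtle program step by step:
Start: pos=(0,0), heading=0, pen down
LT 15: heading 0 -> 15
PD: pen down
LT 90: heading 15 -> 105
LT 144: heading 105 -> 249
FD 10: (0,0) -> (-3.584,-9.336) [heading=249, draw]
FD 13: (-3.584,-9.336) -> (-8.242,-21.472) [heading=249, draw]
FD 14: (-8.242,-21.472) -> (-13.26,-34.542) [heading=249, draw]
FD 8: (-13.26,-34.542) -> (-16.127,-42.011) [heading=249, draw]
RT 129: heading 249 -> 120
BK 15: (-16.127,-42.011) -> (-8.627,-55.002) [heading=120, draw]
Final: pos=(-8.627,-55.002), heading=120, 5 segment(s) drawn

Start position: (0, 0)
Final position: (-8.627, -55.002)
Distance = 55.674; >= 1e-6 -> NOT closed

Answer: no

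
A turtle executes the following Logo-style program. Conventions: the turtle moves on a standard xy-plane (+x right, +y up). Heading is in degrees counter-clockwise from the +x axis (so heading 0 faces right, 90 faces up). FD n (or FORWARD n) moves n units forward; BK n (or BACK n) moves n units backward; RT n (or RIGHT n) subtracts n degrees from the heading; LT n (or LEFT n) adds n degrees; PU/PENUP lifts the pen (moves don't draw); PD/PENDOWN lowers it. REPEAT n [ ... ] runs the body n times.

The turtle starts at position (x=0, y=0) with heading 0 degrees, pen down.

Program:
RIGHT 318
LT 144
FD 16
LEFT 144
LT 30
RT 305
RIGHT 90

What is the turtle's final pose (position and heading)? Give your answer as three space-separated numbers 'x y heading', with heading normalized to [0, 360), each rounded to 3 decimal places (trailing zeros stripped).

Executing turtle program step by step:
Start: pos=(0,0), heading=0, pen down
RT 318: heading 0 -> 42
LT 144: heading 42 -> 186
FD 16: (0,0) -> (-15.912,-1.672) [heading=186, draw]
LT 144: heading 186 -> 330
LT 30: heading 330 -> 0
RT 305: heading 0 -> 55
RT 90: heading 55 -> 325
Final: pos=(-15.912,-1.672), heading=325, 1 segment(s) drawn

Answer: -15.912 -1.672 325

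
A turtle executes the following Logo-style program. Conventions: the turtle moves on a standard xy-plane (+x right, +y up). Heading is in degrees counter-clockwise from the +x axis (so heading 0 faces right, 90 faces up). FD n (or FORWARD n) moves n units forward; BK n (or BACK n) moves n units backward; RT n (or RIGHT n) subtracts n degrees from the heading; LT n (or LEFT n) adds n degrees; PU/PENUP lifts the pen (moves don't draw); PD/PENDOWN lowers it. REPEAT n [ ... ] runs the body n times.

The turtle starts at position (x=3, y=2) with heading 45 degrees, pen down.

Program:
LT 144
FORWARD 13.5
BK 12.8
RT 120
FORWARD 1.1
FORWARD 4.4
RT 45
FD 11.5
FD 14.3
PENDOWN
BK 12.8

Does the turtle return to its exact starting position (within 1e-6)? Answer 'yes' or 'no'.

Executing turtle program step by step:
Start: pos=(3,2), heading=45, pen down
LT 144: heading 45 -> 189
FD 13.5: (3,2) -> (-10.334,-0.112) [heading=189, draw]
BK 12.8: (-10.334,-0.112) -> (2.309,1.89) [heading=189, draw]
RT 120: heading 189 -> 69
FD 1.1: (2.309,1.89) -> (2.703,2.917) [heading=69, draw]
FD 4.4: (2.703,2.917) -> (4.28,7.025) [heading=69, draw]
RT 45: heading 69 -> 24
FD 11.5: (4.28,7.025) -> (14.785,11.703) [heading=24, draw]
FD 14.3: (14.785,11.703) -> (27.849,17.519) [heading=24, draw]
PD: pen down
BK 12.8: (27.849,17.519) -> (16.156,12.313) [heading=24, draw]
Final: pos=(16.156,12.313), heading=24, 7 segment(s) drawn

Start position: (3, 2)
Final position: (16.156, 12.313)
Distance = 16.716; >= 1e-6 -> NOT closed

Answer: no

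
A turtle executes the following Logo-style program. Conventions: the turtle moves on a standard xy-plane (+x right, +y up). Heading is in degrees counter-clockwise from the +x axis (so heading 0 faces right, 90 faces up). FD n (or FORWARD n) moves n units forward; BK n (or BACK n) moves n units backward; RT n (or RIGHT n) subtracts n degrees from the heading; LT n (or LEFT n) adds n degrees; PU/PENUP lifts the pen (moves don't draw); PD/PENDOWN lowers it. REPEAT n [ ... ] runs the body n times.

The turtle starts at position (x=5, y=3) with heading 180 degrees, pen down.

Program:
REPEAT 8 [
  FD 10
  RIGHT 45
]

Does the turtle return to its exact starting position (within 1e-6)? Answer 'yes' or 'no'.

Answer: yes

Derivation:
Executing turtle program step by step:
Start: pos=(5,3), heading=180, pen down
REPEAT 8 [
  -- iteration 1/8 --
  FD 10: (5,3) -> (-5,3) [heading=180, draw]
  RT 45: heading 180 -> 135
  -- iteration 2/8 --
  FD 10: (-5,3) -> (-12.071,10.071) [heading=135, draw]
  RT 45: heading 135 -> 90
  -- iteration 3/8 --
  FD 10: (-12.071,10.071) -> (-12.071,20.071) [heading=90, draw]
  RT 45: heading 90 -> 45
  -- iteration 4/8 --
  FD 10: (-12.071,20.071) -> (-5,27.142) [heading=45, draw]
  RT 45: heading 45 -> 0
  -- iteration 5/8 --
  FD 10: (-5,27.142) -> (5,27.142) [heading=0, draw]
  RT 45: heading 0 -> 315
  -- iteration 6/8 --
  FD 10: (5,27.142) -> (12.071,20.071) [heading=315, draw]
  RT 45: heading 315 -> 270
  -- iteration 7/8 --
  FD 10: (12.071,20.071) -> (12.071,10.071) [heading=270, draw]
  RT 45: heading 270 -> 225
  -- iteration 8/8 --
  FD 10: (12.071,10.071) -> (5,3) [heading=225, draw]
  RT 45: heading 225 -> 180
]
Final: pos=(5,3), heading=180, 8 segment(s) drawn

Start position: (5, 3)
Final position: (5, 3)
Distance = 0; < 1e-6 -> CLOSED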